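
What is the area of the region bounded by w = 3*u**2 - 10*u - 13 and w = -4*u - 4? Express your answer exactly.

32

Set the curves equal: 3*u**2 - 10*u - 13 = -4*u - 4, so 3*u**2 - 6*u - 9 = 0, which factors as 3*(u - 3)*(u + 1) = 0. The curves meet at u = -1, 3.
On [-1, 3], w = -4*u - 4 is on top; that piece has area ∫[-1,3] (-(3*u**2 - 6*u - 9)) du = 32.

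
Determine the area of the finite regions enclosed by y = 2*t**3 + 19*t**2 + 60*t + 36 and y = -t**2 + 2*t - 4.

71/3

Set the curves equal: 2*t**3 + 19*t**2 + 60*t + 36 = -t**2 + 2*t - 4, so 2*t**3 + 20*t**2 + 58*t + 40 = 0, which factors as 2*(t + 1)*(t + 4)*(t + 5) = 0. The curves meet at t = -5, -4, -1.
On [-5, -4], y = 2*t**3 + 19*t**2 + 60*t + 36 is on top; that piece has area ∫[-5,-4] (2*t**3 + 20*t**2 + 58*t + 40) dt = 7/6.
On [-4, -1], y = -t**2 + 2*t - 4 is on top; that piece has area ∫[-4,-1] (-(2*t**3 + 20*t**2 + 58*t + 40)) dt = 45/2.
Total enclosed area = 7/6 + 45/2 = 71/3.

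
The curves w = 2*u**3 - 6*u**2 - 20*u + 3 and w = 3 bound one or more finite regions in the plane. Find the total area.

407/2

Set the curves equal: 2*u**3 - 6*u**2 - 20*u + 3 = 3, so 2*u**3 - 6*u**2 - 20*u = 0, which factors as 2*u*(u - 5)*(u + 2) = 0. The curves meet at u = -2, 0, 5.
On [-2, 0], w = 2*u**3 - 6*u**2 - 20*u + 3 is on top; that piece has area ∫[-2,0] (2*u**3 - 6*u**2 - 20*u) du = 16.
On [0, 5], w = 3 is on top; that piece has area ∫[0,5] (-(2*u**3 - 6*u**2 - 20*u)) du = 375/2.
Total enclosed area = 16 + 375/2 = 407/2.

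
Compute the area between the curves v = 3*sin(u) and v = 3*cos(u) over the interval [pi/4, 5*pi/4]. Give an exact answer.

On [pi/4, 5*pi/4], (3*sin(u)) - (3*cos(u)) = 3*sin(u) - 3*cos(u) is ≥ 0 throughout, so the area is a single integral of |3*sin(u) - 3*cos(u)|.
∫[pi/4,5*pi/4] (3*sin(u) - 3*cos(u)) du = 6*sqrt(2).

6*sqrt(2)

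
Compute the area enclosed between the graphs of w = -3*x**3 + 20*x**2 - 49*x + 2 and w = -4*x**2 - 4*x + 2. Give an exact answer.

253/4

Set the curves equal: -3*x**3 + 20*x**2 - 49*x + 2 = -4*x**2 - 4*x + 2, so -3*x**3 + 24*x**2 - 45*x = 0, which factors as -3*x*(x - 5)*(x - 3) = 0. The curves meet at x = 0, 3, 5.
On [0, 3], w = -4*x**2 - 4*x + 2 is on top; that piece has area ∫[0,3] (-(-3*x**3 + 24*x**2 - 45*x)) dx = 189/4.
On [3, 5], w = -3*x**3 + 20*x**2 - 49*x + 2 is on top; that piece has area ∫[3,5] (-3*x**3 + 24*x**2 - 45*x) dx = 16.
Total enclosed area = 189/4 + 16 = 253/4.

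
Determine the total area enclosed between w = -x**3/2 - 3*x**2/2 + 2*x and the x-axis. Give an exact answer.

131/8

The curve meets the x-axis where -x**3/2 - 3*x**2/2 + 2*x = 0, i.e. -x*(x - 1)*(x + 4)/2 = 0, at x = -4, 0, 1.
On [-4, 0] the curve lies below the axis; ∫[-4,0] (-x**3/2 - 3*x**2/2 + 2*x) dx = -16, giving area 16.
On [0, 1] the curve lies above the axis; ∫[0,1] (-x**3/2 - 3*x**2/2 + 2*x) dx = 3/8, giving area 3/8.
Total area = 16 + 3/8 = 131/8.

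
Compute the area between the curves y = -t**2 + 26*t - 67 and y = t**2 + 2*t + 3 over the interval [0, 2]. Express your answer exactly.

292/3

On [0, 2], (-t**2 + 26*t - 67) - (t**2 + 2*t + 3) = -2*t**2 + 24*t - 70 is ≤ 0 throughout, so the area is a single integral of |-2*t**2 + 24*t - 70|.
∫[0,2] (-2*t**2 + 24*t - 70) dt = -292/3; the area of that piece is 292/3.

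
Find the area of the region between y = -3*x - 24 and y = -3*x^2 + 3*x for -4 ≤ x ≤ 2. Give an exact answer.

The difference (-3*x - 24) - (-3*x^2 + 3*x) = 3*x^2 - 6*x - 24 changes sign at x = -2 inside [-4, 2], so split the integral there.
∫[-4,-2] (3*x^2 - 6*x - 24) dx = 44.
∫[-2,2] (3*x^2 - 6*x - 24) dx = -80; the area of that piece is 80.
Total area = 44 + 80 = 124.

124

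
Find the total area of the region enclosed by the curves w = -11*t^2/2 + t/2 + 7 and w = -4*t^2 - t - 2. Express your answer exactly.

125/4

Set the curves equal: -11*t^2/2 + t/2 + 7 = -4*t^2 - t - 2, so -3*t^2/2 + 3*t/2 + 9 = 0, which factors as -3*(t - 3)*(t + 2)/2 = 0. The curves meet at t = -2, 3.
On [-2, 3], w = -11*t^2/2 + t/2 + 7 is on top; that piece has area ∫[-2,3] (-3*t^2/2 + 3*t/2 + 9) dt = 125/4.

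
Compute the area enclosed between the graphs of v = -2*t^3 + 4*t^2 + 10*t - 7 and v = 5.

Set the curves equal: -2*t^3 + 4*t^2 + 10*t - 7 = 5, so -2*t^3 + 4*t^2 + 10*t - 12 = 0, which factors as -2*(t - 3)*(t - 1)*(t + 2) = 0. The curves meet at t = -2, 1, 3.
On [-2, 1], v = 5 is on top; that piece has area ∫[-2,1] (-(-2*t^3 + 4*t^2 + 10*t - 12)) dt = 63/2.
On [1, 3], v = -2*t^3 + 4*t^2 + 10*t - 7 is on top; that piece has area ∫[1,3] (-2*t^3 + 4*t^2 + 10*t - 12) dt = 32/3.
Total enclosed area = 63/2 + 32/3 = 253/6.

253/6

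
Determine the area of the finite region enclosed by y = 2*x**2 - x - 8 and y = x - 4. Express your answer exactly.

9

Set the curves equal: 2*x**2 - x - 8 = x - 4, so 2*x**2 - 2*x - 4 = 0, which factors as 2*(x - 2)*(x + 1) = 0. The curves meet at x = -1, 2.
On [-1, 2], y = x - 4 is on top; that piece has area ∫[-1,2] (-(2*x**2 - 2*x - 4)) dx = 9.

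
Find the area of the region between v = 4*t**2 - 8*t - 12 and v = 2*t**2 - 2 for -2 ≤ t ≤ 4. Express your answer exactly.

220/3

The difference (4*t**2 - 8*t - 12) - (2*t**2 - 2) = 2*t**2 - 8*t - 10 changes sign at t = -1 inside [-2, 4], so split the integral there.
∫[-2,-1] (2*t**2 - 8*t - 10) dt = 20/3.
∫[-1,4] (2*t**2 - 8*t - 10) dt = -200/3; the area of that piece is 200/3.
Total area = 20/3 + 200/3 = 220/3.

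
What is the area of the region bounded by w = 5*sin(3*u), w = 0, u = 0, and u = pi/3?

10/3

On [0, pi/3], (5*sin(3*u)) - (0) = 5*sin(3*u) is ≥ 0 throughout, so the area is a single integral of |5*sin(3*u)|.
∫[0,pi/3] (5*sin(3*u)) du = 10/3.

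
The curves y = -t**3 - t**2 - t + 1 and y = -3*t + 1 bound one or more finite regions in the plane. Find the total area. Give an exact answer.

Set the curves equal: -t**3 - t**2 - t + 1 = -3*t + 1, so -t**3 - t**2 + 2*t = 0, which factors as -t*(t - 1)*(t + 2) = 0. The curves meet at t = -2, 0, 1.
On [-2, 0], y = -3*t + 1 is on top; that piece has area ∫[-2,0] (-(-t**3 - t**2 + 2*t)) dt = 8/3.
On [0, 1], y = -t**3 - t**2 - t + 1 is on top; that piece has area ∫[0,1] (-t**3 - t**2 + 2*t) dt = 5/12.
Total enclosed area = 8/3 + 5/12 = 37/12.

37/12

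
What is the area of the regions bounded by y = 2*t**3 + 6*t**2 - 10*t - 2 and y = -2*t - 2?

Set the curves equal: 2*t**3 + 6*t**2 - 10*t - 2 = -2*t - 2, so 2*t**3 + 6*t**2 - 8*t = 0, which factors as 2*t*(t - 1)*(t + 4) = 0. The curves meet at t = -4, 0, 1.
On [-4, 0], y = 2*t**3 + 6*t**2 - 10*t - 2 is on top; that piece has area ∫[-4,0] (2*t**3 + 6*t**2 - 8*t) dt = 64.
On [0, 1], y = -2*t - 2 is on top; that piece has area ∫[0,1] (-(2*t**3 + 6*t**2 - 8*t)) dt = 3/2.
Total enclosed area = 64 + 3/2 = 131/2.

131/2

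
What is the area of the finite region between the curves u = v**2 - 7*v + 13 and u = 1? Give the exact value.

1/6

Both boundary curves give u as a function of v, so integrate with respect to v. Setting them equal: v**2 - 7*v + 12 = 0, i.e. (v - 4)*(v - 3) = 0, so they meet at v = 3, 4.
For v in [3, 4], u = v**2 - 7*v + 13 is on the left; area = ∫[3,4] (-(v**2 - 7*v + 12)) dv = 1/6.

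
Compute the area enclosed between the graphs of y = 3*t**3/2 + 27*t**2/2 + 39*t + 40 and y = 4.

3/4

Set the curves equal: 3*t**3/2 + 27*t**2/2 + 39*t + 40 = 4, so 3*t**3/2 + 27*t**2/2 + 39*t + 36 = 0, which factors as 3*(t + 2)*(t + 3)*(t + 4)/2 = 0. The curves meet at t = -4, -3, -2.
On [-4, -3], y = 3*t**3/2 + 27*t**2/2 + 39*t + 40 is on top; that piece has area ∫[-4,-3] (3*t**3/2 + 27*t**2/2 + 39*t + 36) dt = 3/8.
On [-3, -2], y = 4 is on top; that piece has area ∫[-3,-2] (-(3*t**3/2 + 27*t**2/2 + 39*t + 36)) dt = 3/8.
Total enclosed area = 3/8 + 3/8 = 3/4.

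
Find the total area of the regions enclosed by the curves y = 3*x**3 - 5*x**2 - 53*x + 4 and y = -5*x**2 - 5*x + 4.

Set the curves equal: 3*x**3 - 5*x**2 - 53*x + 4 = -5*x**2 - 5*x + 4, so 3*x**3 - 48*x = 0, which factors as 3*x*(x - 4)*(x + 4) = 0. The curves meet at x = -4, 0, 4.
On [-4, 0], y = 3*x**3 - 5*x**2 - 53*x + 4 is on top; that piece has area ∫[-4,0] (3*x**3 - 48*x) dx = 192.
On [0, 4], y = -5*x**2 - 5*x + 4 is on top; that piece has area ∫[0,4] (-(3*x**3 - 48*x)) dx = 192.
Total enclosed area = 192 + 192 = 384.

384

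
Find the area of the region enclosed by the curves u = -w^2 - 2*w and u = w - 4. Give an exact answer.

Both boundary curves give u as a function of w, so integrate with respect to w. Setting them equal: -w^2 - 3*w + 4 = 0, i.e. -(w - 1)*(w + 4) = 0, so they meet at w = -4, 1.
For w in [-4, 1], u = -w^2 - 2*w is on the right; area = ∫[-4,1] (-w^2 - 3*w + 4) dw = 125/6.

125/6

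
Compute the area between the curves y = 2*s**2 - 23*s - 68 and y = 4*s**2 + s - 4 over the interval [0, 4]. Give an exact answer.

1472/3

On [0, 4], (2*s**2 - 23*s - 68) - (4*s**2 + s - 4) = -2*s**2 - 24*s - 64 is ≤ 0 throughout, so the area is a single integral of |-2*s**2 - 24*s - 64|.
∫[0,4] (-2*s**2 - 24*s - 64) ds = -1472/3; the area of that piece is 1472/3.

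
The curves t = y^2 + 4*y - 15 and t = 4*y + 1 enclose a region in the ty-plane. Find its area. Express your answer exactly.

Both boundary curves give t as a function of y, so integrate with respect to y. Setting them equal: y^2 - 16 = 0, i.e. (y - 4)*(y + 4) = 0, so they meet at y = -4, 4.
For y in [-4, 4], t = y^2 + 4*y - 15 is on the left; area = ∫[-4,4] (-(y^2 - 16)) dy = 256/3.

256/3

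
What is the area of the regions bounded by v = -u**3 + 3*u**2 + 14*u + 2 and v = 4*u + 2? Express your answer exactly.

407/4

Set the curves equal: -u**3 + 3*u**2 + 14*u + 2 = 4*u + 2, so -u**3 + 3*u**2 + 10*u = 0, which factors as -u*(u - 5)*(u + 2) = 0. The curves meet at u = -2, 0, 5.
On [-2, 0], v = 4*u + 2 is on top; that piece has area ∫[-2,0] (-(-u**3 + 3*u**2 + 10*u)) du = 8.
On [0, 5], v = -u**3 + 3*u**2 + 14*u + 2 is on top; that piece has area ∫[0,5] (-u**3 + 3*u**2 + 10*u) du = 375/4.
Total enclosed area = 8 + 375/4 = 407/4.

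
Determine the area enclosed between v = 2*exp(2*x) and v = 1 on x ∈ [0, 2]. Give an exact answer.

-3 + exp(4)

On [0, 2], (2*exp(2*x)) - (1) = 2*exp(2*x) - 1 is ≥ 0 throughout, so the area is a single integral of |2*exp(2*x) - 1|.
∫[0,2] (2*exp(2*x) - 1) dx = -3 + exp(4).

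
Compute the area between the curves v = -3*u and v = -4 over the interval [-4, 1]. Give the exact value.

On [-4, 1], (-3*u) - (-4) = -3*u + 4 is ≥ 0 throughout, so the area is a single integral of |-3*u + 4|.
∫[-4,1] (-3*u + 4) du = 85/2.

85/2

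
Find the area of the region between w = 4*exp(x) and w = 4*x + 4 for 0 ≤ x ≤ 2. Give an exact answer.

On [0, 2], (4*exp(x)) - (4*x + 4) = -4*x + 4*exp(x) - 4 is ≥ 0 throughout, so the area is a single integral of |-4*x + 4*exp(x) - 4|.
∫[0,2] (-4*x + 4*exp(x) - 4) dx = -20 + 4*exp(2).

-20 + 4*exp(2)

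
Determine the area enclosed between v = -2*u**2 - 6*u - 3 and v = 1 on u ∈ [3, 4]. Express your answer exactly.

149/3

On [3, 4], (-2*u**2 - 6*u - 3) - (1) = -2*u**2 - 6*u - 4 is ≤ 0 throughout, so the area is a single integral of |-2*u**2 - 6*u - 4|.
∫[3,4] (-2*u**2 - 6*u - 4) du = -149/3; the area of that piece is 149/3.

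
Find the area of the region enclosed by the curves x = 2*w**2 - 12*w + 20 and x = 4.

8/3

Both boundary curves give x as a function of w, so integrate with respect to w. Setting them equal: 2*w**2 - 12*w + 16 = 0, i.e. 2*(w - 4)*(w - 2) = 0, so they meet at w = 2, 4.
For w in [2, 4], x = 2*w**2 - 12*w + 20 is on the left; area = ∫[2,4] (-(2*w**2 - 12*w + 16)) dw = 8/3.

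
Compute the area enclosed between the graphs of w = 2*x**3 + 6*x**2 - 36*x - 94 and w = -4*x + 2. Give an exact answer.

Set the curves equal: 2*x**3 + 6*x**2 - 36*x - 94 = -4*x + 2, so 2*x**3 + 6*x**2 - 32*x - 96 = 0, which factors as 2*(x - 4)*(x + 3)*(x + 4) = 0. The curves meet at x = -4, -3, 4.
On [-4, -3], w = 2*x**3 + 6*x**2 - 36*x - 94 is on top; that piece has area ∫[-4,-3] (2*x**3 + 6*x**2 - 32*x - 96) dx = 5/2.
On [-3, 4], w = -4*x + 2 is on top; that piece has area ∫[-3,4] (-(2*x**3 + 6*x**2 - 32*x - 96)) dx = 1029/2.
Total enclosed area = 5/2 + 1029/2 = 517.

517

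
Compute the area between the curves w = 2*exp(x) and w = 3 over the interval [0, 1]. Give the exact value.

The difference (2*exp(x)) - (3) = 2*exp(x) - 3 changes sign at x = log(3/2) inside [0, 1], so split the integral there.
∫[0,log(3/2)] (2*exp(x) - 3) dx = log(8/27) + 1; the area of that piece is -1 + log(27/8).
∫[log(3/2),1] (2*exp(x) - 3) dx = -6 - 3*log(2) + 3*log(3) + 2*exp(1).
Total area = (-1 + log(27/8)) + (-6 - 3*log(2) + 3*log(3) + 2*exp(1)) = -7 - 6*log(2) + 2*exp(1) + 6*log(3).

-7 - 6*log(2) + 2*exp(1) + 6*log(3)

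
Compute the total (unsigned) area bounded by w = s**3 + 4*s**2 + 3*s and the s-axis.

37/12

The curve meets the s-axis where s**3 + 4*s**2 + 3*s = 0, i.e. s*(s + 1)*(s + 3) = 0, at s = -3, -1, 0.
On [-3, -1] the curve lies above the axis; ∫[-3,-1] (s**3 + 4*s**2 + 3*s) ds = 8/3, giving area 8/3.
On [-1, 0] the curve lies below the axis; ∫[-1,0] (s**3 + 4*s**2 + 3*s) ds = -5/12, giving area 5/12.
Total area = 8/3 + 5/12 = 37/12.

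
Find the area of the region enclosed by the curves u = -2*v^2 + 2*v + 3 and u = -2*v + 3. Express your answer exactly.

Both boundary curves give u as a function of v, so integrate with respect to v. Setting them equal: -2*v^2 + 4*v = 0, i.e. -2*v*(v - 2) = 0, so they meet at v = 0, 2.
For v in [0, 2], u = -2*v^2 + 2*v + 3 is on the right; area = ∫[0,2] (-2*v^2 + 4*v) dv = 8/3.

8/3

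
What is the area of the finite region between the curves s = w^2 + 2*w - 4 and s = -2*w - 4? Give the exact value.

Both boundary curves give s as a function of w, so integrate with respect to w. Setting them equal: w^2 + 4*w = 0, i.e. w*(w + 4) = 0, so they meet at w = -4, 0.
For w in [-4, 0], s = w^2 + 2*w - 4 is on the left; area = ∫[-4,0] (-(w^2 + 4*w)) dw = 32/3.

32/3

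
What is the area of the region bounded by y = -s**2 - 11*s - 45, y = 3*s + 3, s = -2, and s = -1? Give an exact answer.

88/3

On [-2, -1], (-s**2 - 11*s - 45) - (3*s + 3) = -s**2 - 14*s - 48 is ≤ 0 throughout, so the area is a single integral of |-s**2 - 14*s - 48|.
∫[-2,-1] (-s**2 - 14*s - 48) ds = -88/3; the area of that piece is 88/3.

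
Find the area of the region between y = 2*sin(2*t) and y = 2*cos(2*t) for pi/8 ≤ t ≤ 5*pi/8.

On [pi/8, 5*pi/8], (2*sin(2*t)) - (2*cos(2*t)) = 2*sin(2*t) - 2*cos(2*t) is ≥ 0 throughout, so the area is a single integral of |2*sin(2*t) - 2*cos(2*t)|.
∫[pi/8,5*pi/8] (2*sin(2*t) - 2*cos(2*t)) dt = 2*sqrt(2).

2*sqrt(2)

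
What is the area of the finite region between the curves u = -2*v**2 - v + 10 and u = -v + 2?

64/3

Both boundary curves give u as a function of v, so integrate with respect to v. Setting them equal: -2*v**2 + 8 = 0, i.e. -2*(v - 2)*(v + 2) = 0, so they meet at v = -2, 2.
For v in [-2, 2], u = -2*v**2 - v + 10 is on the right; area = ∫[-2,2] (-2*v**2 + 8) dv = 64/3.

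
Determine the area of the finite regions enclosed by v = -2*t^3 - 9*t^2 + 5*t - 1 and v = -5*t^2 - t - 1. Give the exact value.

71/3

Set the curves equal: -2*t^3 - 9*t^2 + 5*t - 1 = -5*t^2 - t - 1, so -2*t^3 - 4*t^2 + 6*t = 0, which factors as -2*t*(t - 1)*(t + 3) = 0. The curves meet at t = -3, 0, 1.
On [-3, 0], v = -5*t^2 - t - 1 is on top; that piece has area ∫[-3,0] (-(-2*t^3 - 4*t^2 + 6*t)) dt = 45/2.
On [0, 1], v = -2*t^3 - 9*t^2 + 5*t - 1 is on top; that piece has area ∫[0,1] (-2*t^3 - 4*t^2 + 6*t) dt = 7/6.
Total enclosed area = 45/2 + 7/6 = 71/3.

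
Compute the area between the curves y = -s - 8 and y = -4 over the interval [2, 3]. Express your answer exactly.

On [2, 3], (-s - 8) - (-4) = -s - 4 is ≤ 0 throughout, so the area is a single integral of |-s - 4|.
∫[2,3] (-s - 4) ds = -13/2; the area of that piece is 13/2.

13/2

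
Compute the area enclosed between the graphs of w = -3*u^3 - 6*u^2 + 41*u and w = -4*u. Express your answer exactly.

Set the curves equal: -3*u^3 - 6*u^2 + 41*u = -4*u, so -3*u^3 - 6*u^2 + 45*u = 0, which factors as -3*u*(u - 3)*(u + 5) = 0. The curves meet at u = -5, 0, 3.
On [-5, 0], w = -4*u is on top; that piece has area ∫[-5,0] (-(-3*u^3 - 6*u^2 + 45*u)) du = 1375/4.
On [0, 3], w = -3*u^3 - 6*u^2 + 41*u is on top; that piece has area ∫[0,3] (-3*u^3 - 6*u^2 + 45*u) du = 351/4.
Total enclosed area = 1375/4 + 351/4 = 863/2.

863/2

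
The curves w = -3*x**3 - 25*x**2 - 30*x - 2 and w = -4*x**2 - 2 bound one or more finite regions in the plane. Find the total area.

Set the curves equal: -3*x**3 - 25*x**2 - 30*x - 2 = -4*x**2 - 2, so -3*x**3 - 21*x**2 - 30*x = 0, which factors as -3*x*(x + 2)*(x + 5) = 0. The curves meet at x = -5, -2, 0.
On [-5, -2], w = -4*x**2 - 2 is on top; that piece has area ∫[-5,-2] (-(-3*x**3 - 21*x**2 - 30*x)) dx = 189/4.
On [-2, 0], w = -3*x**3 - 25*x**2 - 30*x - 2 is on top; that piece has area ∫[-2,0] (-3*x**3 - 21*x**2 - 30*x) dx = 16.
Total enclosed area = 189/4 + 16 = 253/4.

253/4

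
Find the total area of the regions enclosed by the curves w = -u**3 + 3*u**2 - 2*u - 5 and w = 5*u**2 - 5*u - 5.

Set the curves equal: -u**3 + 3*u**2 - 2*u - 5 = 5*u**2 - 5*u - 5, so -u**3 - 2*u**2 + 3*u = 0, which factors as -u*(u - 1)*(u + 3) = 0. The curves meet at u = -3, 0, 1.
On [-3, 0], w = 5*u**2 - 5*u - 5 is on top; that piece has area ∫[-3,0] (-(-u**3 - 2*u**2 + 3*u)) du = 45/4.
On [0, 1], w = -u**3 + 3*u**2 - 2*u - 5 is on top; that piece has area ∫[0,1] (-u**3 - 2*u**2 + 3*u) du = 7/12.
Total enclosed area = 45/4 + 7/12 = 71/6.

71/6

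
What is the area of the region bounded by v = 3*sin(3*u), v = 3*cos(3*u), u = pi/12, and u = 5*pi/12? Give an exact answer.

On [pi/12, 5*pi/12], (3*sin(3*u)) - (3*cos(3*u)) = 3*sin(3*u) - 3*cos(3*u) is ≥ 0 throughout, so the area is a single integral of |3*sin(3*u) - 3*cos(3*u)|.
∫[pi/12,5*pi/12] (3*sin(3*u) - 3*cos(3*u)) du = 2*sqrt(2).

2*sqrt(2)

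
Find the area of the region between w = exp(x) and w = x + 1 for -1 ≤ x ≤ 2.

-9/2 - exp(-1) + exp(2)

On [-1, 2], (exp(x)) - (x + 1) = -x + exp(x) - 1 is ≥ 0 throughout, so the area is a single integral of |-x + exp(x) - 1|.
∫[-1,2] (-x + exp(x) - 1) dx = -9/2 - exp(-1) + exp(2).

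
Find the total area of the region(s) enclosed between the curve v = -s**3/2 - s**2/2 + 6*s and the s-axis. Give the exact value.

937/24

The curve meets the s-axis where -s**3/2 - s**2/2 + 6*s = 0, i.e. -s*(s - 3)*(s + 4)/2 = 0, at s = -4, 0, 3.
On [-4, 0] the curve lies below the axis; ∫[-4,0] (-s**3/2 - s**2/2 + 6*s) ds = -80/3, giving area 80/3.
On [0, 3] the curve lies above the axis; ∫[0,3] (-s**3/2 - s**2/2 + 6*s) ds = 99/8, giving area 99/8.
Total area = 80/3 + 99/8 = 937/24.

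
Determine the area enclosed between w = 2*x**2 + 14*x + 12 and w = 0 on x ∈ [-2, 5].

The difference (2*x**2 + 14*x + 12) - (0) = 2*x**2 + 14*x + 12 changes sign at x = -1 inside [-2, 5], so split the integral there.
∫[-2,-1] (2*x**2 + 14*x + 12) dx = -13/3; the area of that piece is 13/3.
∫[-1,5] (2*x**2 + 14*x + 12) dx = 324.
Total area = 13/3 + 324 = 985/3.

985/3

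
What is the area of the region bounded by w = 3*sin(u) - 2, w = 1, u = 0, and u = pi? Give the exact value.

On [0, pi], (3*sin(u) - 2) - (1) = 3*sin(u) - 3 is ≤ 0 throughout, so the area is a single integral of |3*sin(u) - 3|.
∫[0,pi] (3*sin(u) - 3) du = 6 - 3*pi; the area of that piece is -6 + 3*pi.

-6 + 3*pi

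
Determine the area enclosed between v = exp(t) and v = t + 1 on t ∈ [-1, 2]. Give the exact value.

On [-1, 2], (exp(t)) - (t + 1) = -t + exp(t) - 1 is ≥ 0 throughout, so the area is a single integral of |-t + exp(t) - 1|.
∫[-1,2] (-t + exp(t) - 1) dt = -9/2 - exp(-1) + exp(2).

-9/2 - exp(-1) + exp(2)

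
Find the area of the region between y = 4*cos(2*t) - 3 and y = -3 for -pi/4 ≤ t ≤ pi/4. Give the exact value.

4

On [-pi/4, pi/4], (4*cos(2*t) - 3) - (-3) = 4*cos(2*t) is ≥ 0 throughout, so the area is a single integral of |4*cos(2*t)|.
∫[-pi/4,pi/4] (4*cos(2*t)) dt = 4.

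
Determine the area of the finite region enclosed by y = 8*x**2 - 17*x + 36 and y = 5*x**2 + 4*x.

1/2

Set the curves equal: 8*x**2 - 17*x + 36 = 5*x**2 + 4*x, so 3*x**2 - 21*x + 36 = 0, which factors as 3*(x - 4)*(x - 3) = 0. The curves meet at x = 3, 4.
On [3, 4], y = 5*x**2 + 4*x is on top; that piece has area ∫[3,4] (-(3*x**2 - 21*x + 36)) dx = 1/2.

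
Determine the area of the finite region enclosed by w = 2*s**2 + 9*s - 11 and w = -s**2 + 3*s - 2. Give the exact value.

32

Set the curves equal: 2*s**2 + 9*s - 11 = -s**2 + 3*s - 2, so 3*s**2 + 6*s - 9 = 0, which factors as 3*(s - 1)*(s + 3) = 0. The curves meet at s = -3, 1.
On [-3, 1], w = -s**2 + 3*s - 2 is on top; that piece has area ∫[-3,1] (-(3*s**2 + 6*s - 9)) ds = 32.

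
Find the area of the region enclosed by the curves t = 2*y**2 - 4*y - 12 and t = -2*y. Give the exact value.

125/3

Both boundary curves give t as a function of y, so integrate with respect to y. Setting them equal: 2*y**2 - 2*y - 12 = 0, i.e. 2*(y - 3)*(y + 2) = 0, so they meet at y = -2, 3.
For y in [-2, 3], t = 2*y**2 - 4*y - 12 is on the left; area = ∫[-2,3] (-(2*y**2 - 2*y - 12)) dy = 125/3.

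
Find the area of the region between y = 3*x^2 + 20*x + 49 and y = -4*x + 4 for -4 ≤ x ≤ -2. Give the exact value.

6

The difference (3*x^2 + 20*x + 49) - (-4*x + 4) = 3*x^2 + 24*x + 45 changes sign at x = -3 inside [-4, -2], so split the integral there.
∫[-4,-3] (3*x^2 + 24*x + 45) dx = -2; the area of that piece is 2.
∫[-3,-2] (3*x^2 + 24*x + 45) dx = 4.
Total area = 2 + 4 = 6.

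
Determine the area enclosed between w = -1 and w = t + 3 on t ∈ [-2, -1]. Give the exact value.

5/2

On [-2, -1], (-1) - (t + 3) = -t - 4 is ≤ 0 throughout, so the area is a single integral of |-t - 4|.
∫[-2,-1] (-t - 4) dt = -5/2; the area of that piece is 5/2.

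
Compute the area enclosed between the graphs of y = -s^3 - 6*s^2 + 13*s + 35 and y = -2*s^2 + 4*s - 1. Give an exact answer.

Set the curves equal: -s^3 - 6*s^2 + 13*s + 35 = -2*s^2 + 4*s - 1, so -s^3 - 4*s^2 + 9*s + 36 = 0, which factors as -(s - 3)*(s + 3)*(s + 4) = 0. The curves meet at s = -4, -3, 3.
On [-4, -3], y = -2*s^2 + 4*s - 1 is on top; that piece has area ∫[-4,-3] (-(-s^3 - 4*s^2 + 9*s + 36)) ds = 13/12.
On [-3, 3], y = -s^3 - 6*s^2 + 13*s + 35 is on top; that piece has area ∫[-3,3] (-s^3 - 4*s^2 + 9*s + 36) ds = 144.
Total enclosed area = 13/12 + 144 = 1741/12.

1741/12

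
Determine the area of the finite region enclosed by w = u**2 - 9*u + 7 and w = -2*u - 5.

Set the curves equal: u**2 - 9*u + 7 = -2*u - 5, so u**2 - 7*u + 12 = 0, which factors as (u - 4)*(u - 3) = 0. The curves meet at u = 3, 4.
On [3, 4], w = -2*u - 5 is on top; that piece has area ∫[3,4] (-(u**2 - 7*u + 12)) du = 1/6.

1/6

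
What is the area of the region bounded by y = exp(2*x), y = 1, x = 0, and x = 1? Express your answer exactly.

On [0, 1], (exp(2*x)) - (1) = exp(2*x) - 1 is ≥ 0 throughout, so the area is a single integral of |exp(2*x) - 1|.
∫[0,1] (exp(2*x) - 1) dx = -3/2 + exp(2)/2.

-3/2 + exp(2)/2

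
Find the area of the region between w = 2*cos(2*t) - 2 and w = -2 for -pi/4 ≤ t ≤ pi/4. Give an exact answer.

On [-pi/4, pi/4], (2*cos(2*t) - 2) - (-2) = 2*cos(2*t) is ≥ 0 throughout, so the area is a single integral of |2*cos(2*t)|.
∫[-pi/4,pi/4] (2*cos(2*t)) dt = 2.

2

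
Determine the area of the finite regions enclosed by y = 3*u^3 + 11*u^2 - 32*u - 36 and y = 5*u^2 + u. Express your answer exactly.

Set the curves equal: 3*u^3 + 11*u^2 - 32*u - 36 = 5*u^2 + u, so 3*u^3 + 6*u^2 - 33*u - 36 = 0, which factors as 3*(u - 3)*(u + 1)*(u + 4) = 0. The curves meet at u = -4, -1, 3.
On [-4, -1], y = 3*u^3 + 11*u^2 - 32*u - 36 is on top; that piece has area ∫[-4,-1] (3*u^3 + 6*u^2 - 33*u - 36) du = 297/4.
On [-1, 3], y = 5*u^2 + u is on top; that piece has area ∫[-1,3] (-(3*u^3 + 6*u^2 - 33*u - 36)) du = 160.
Total enclosed area = 297/4 + 160 = 937/4.

937/4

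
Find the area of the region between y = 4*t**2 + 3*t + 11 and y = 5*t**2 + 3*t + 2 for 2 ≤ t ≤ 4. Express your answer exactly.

The difference (4*t**2 + 3*t + 11) - (5*t**2 + 3*t + 2) = -t**2 + 9 changes sign at t = 3 inside [2, 4], so split the integral there.
∫[2,3] (-t**2 + 9) dt = 8/3.
∫[3,4] (-t**2 + 9) dt = -10/3; the area of that piece is 10/3.
Total area = 8/3 + 10/3 = 6.

6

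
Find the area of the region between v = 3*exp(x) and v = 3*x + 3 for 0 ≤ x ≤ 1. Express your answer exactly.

On [0, 1], (3*exp(x)) - (3*x + 3) = -3*x + 3*exp(x) - 3 is ≥ 0 throughout, so the area is a single integral of |-3*x + 3*exp(x) - 3|.
∫[0,1] (-3*x + 3*exp(x) - 3) dx = -15/2 + 3*exp(1).

-15/2 + 3*exp(1)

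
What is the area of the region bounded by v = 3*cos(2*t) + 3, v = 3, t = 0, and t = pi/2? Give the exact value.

3

The difference (3*cos(2*t) + 3) - (3) = 3*cos(2*t) changes sign at t = pi/4 inside [0, pi/2], so split the integral there.
∫[0,pi/4] (3*cos(2*t)) dt = 3/2.
∫[pi/4,pi/2] (3*cos(2*t)) dt = -3/2; the area of that piece is 3/2.
Total area = 3/2 + 3/2 = 3.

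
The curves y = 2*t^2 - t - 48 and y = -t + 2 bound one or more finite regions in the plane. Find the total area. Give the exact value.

Set the curves equal: 2*t^2 - t - 48 = -t + 2, so 2*t^2 - 50 = 0, which factors as 2*(t - 5)*(t + 5) = 0. The curves meet at t = -5, 5.
On [-5, 5], y = -t + 2 is on top; that piece has area ∫[-5,5] (-(2*t^2 - 50)) dt = 1000/3.

1000/3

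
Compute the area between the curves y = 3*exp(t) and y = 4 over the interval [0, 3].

The difference (3*exp(t)) - (4) = 3*exp(t) - 4 changes sign at t = log(4/3) inside [0, 3], so split the integral there.
∫[0,log(4/3)] (3*exp(t) - 4) dt = log(81/256) + 1; the area of that piece is -1 + log(256/81).
∫[log(4/3),3] (3*exp(t) - 4) dt = -16 - 4*log(3) + 8*log(2) + 3*exp(3).
Total area = (-1 + log(256/81)) + (-16 - 4*log(3) + 8*log(2) + 3*exp(3)) = -17 - 8*log(3) + 16*log(2) + 3*exp(3).

-17 - 8*log(3) + 16*log(2) + 3*exp(3)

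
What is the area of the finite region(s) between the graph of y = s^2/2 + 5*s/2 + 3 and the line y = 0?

The curve meets the s-axis where s^2/2 + 5*s/2 + 3 = 0, i.e. (s + 2)*(s + 3)/2 = 0, at s = -3, -2.
On [-3, -2] the curve lies below the axis; ∫[-3,-2] (s^2/2 + 5*s/2 + 3) ds = -1/12, giving area 1/12.

1/12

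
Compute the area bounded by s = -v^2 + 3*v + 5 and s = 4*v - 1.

Both boundary curves give s as a function of v, so integrate with respect to v. Setting them equal: -v^2 - v + 6 = 0, i.e. -(v - 2)*(v + 3) = 0, so they meet at v = -3, 2.
For v in [-3, 2], s = -v^2 + 3*v + 5 is on the right; area = ∫[-3,2] (-v^2 - v + 6) dv = 125/6.

125/6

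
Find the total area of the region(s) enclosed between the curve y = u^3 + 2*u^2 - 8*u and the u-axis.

148/3

The curve meets the u-axis where u^3 + 2*u^2 - 8*u = 0, i.e. u*(u - 2)*(u + 4) = 0, at u = -4, 0, 2.
On [-4, 0] the curve lies above the axis; ∫[-4,0] (u^3 + 2*u^2 - 8*u) du = 128/3, giving area 128/3.
On [0, 2] the curve lies below the axis; ∫[0,2] (u^3 + 2*u^2 - 8*u) du = -20/3, giving area 20/3.
Total area = 128/3 + 20/3 = 148/3.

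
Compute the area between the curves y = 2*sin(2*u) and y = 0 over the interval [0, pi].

The difference (2*sin(2*u)) - (0) = 2*sin(2*u) changes sign at u = pi/2 inside [0, pi], so split the integral there.
∫[0,pi/2] (2*sin(2*u)) du = 2.
∫[pi/2,pi] (2*sin(2*u)) du = -2; the area of that piece is 2.
Total area = 2 + 2 = 4.

4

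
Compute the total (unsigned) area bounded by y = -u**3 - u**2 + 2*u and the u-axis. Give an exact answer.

The curve meets the u-axis where -u**3 - u**2 + 2*u = 0, i.e. -u*(u - 1)*(u + 2) = 0, at u = -2, 0, 1.
On [-2, 0] the curve lies below the axis; ∫[-2,0] (-u**3 - u**2 + 2*u) du = -8/3, giving area 8/3.
On [0, 1] the curve lies above the axis; ∫[0,1] (-u**3 - u**2 + 2*u) du = 5/12, giving area 5/12.
Total area = 8/3 + 5/12 = 37/12.

37/12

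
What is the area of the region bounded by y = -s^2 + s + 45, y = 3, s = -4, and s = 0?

On [-4, 0], (-s^2 + s + 45) - (3) = -s^2 + s + 42 is ≥ 0 throughout, so the area is a single integral of |-s^2 + s + 42|.
∫[-4,0] (-s^2 + s + 42) ds = 416/3.

416/3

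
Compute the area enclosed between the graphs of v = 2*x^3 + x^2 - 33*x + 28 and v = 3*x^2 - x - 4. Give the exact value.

Set the curves equal: 2*x^3 + x^2 - 33*x + 28 = 3*x^2 - x - 4, so 2*x^3 - 2*x^2 - 32*x + 32 = 0, which factors as 2*(x - 4)*(x - 1)*(x + 4) = 0. The curves meet at x = -4, 1, 4.
On [-4, 1], v = 2*x^3 + x^2 - 33*x + 28 is on top; that piece has area ∫[-4,1] (2*x^3 - 2*x^2 - 32*x + 32) dx = 1375/6.
On [1, 4], v = 3*x^2 - x - 4 is on top; that piece has area ∫[1,4] (-(2*x^3 - 2*x^2 - 32*x + 32)) dx = 117/2.
Total enclosed area = 1375/6 + 117/2 = 863/3.

863/3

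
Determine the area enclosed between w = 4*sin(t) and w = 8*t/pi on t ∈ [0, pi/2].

On [0, pi/2], (4*sin(t)) - (8*t/pi) = -8*t/pi + 4*sin(t) is ≥ 0 throughout, so the area is a single integral of |-8*t/pi + 4*sin(t)|.
∫[0,pi/2] (-8*t/pi + 4*sin(t)) dt = 4 - pi.

4 - pi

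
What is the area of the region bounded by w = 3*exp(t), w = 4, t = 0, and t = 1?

The difference (3*exp(t)) - (4) = 3*exp(t) - 4 changes sign at t = log(4/3) inside [0, 1], so split the integral there.
∫[0,log(4/3)] (3*exp(t) - 4) dt = log(81/256) + 1; the area of that piece is -1 + log(256/81).
∫[log(4/3),1] (3*exp(t) - 4) dt = -8 - 4*log(3) + 8*log(2) + 3*exp(1).
Total area = (-1 + log(256/81)) + (-8 - 4*log(3) + 8*log(2) + 3*exp(1)) = -9 - 8*log(3) + 3*exp(1) + 16*log(2).

-9 - 8*log(3) + 3*exp(1) + 16*log(2)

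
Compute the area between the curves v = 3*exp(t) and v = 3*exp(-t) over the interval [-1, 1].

-12 + 6*exp(-1) + 6*exp(1)

The difference (3*exp(t)) - (3*exp(-t)) = 3*exp(t) - 3*exp(-t) changes sign at t = 0 inside [-1, 1], so split the integral there.
∫[-1,0] (3*exp(t) - 3*exp(-t)) dt = -3*exp(1) - 3*exp(-1) + 6; the area of that piece is -6 + 3*exp(-1) + 3*exp(1).
∫[0,1] (3*exp(t) - 3*exp(-t)) dt = -6 + 3*exp(-1) + 3*exp(1).
Total area = (-6 + 3*exp(-1) + 3*exp(1)) + (-6 + 3*exp(-1) + 3*exp(1)) = -12 + 6*exp(-1) + 6*exp(1).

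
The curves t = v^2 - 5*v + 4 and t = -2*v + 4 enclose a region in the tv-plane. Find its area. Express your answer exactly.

9/2

Both boundary curves give t as a function of v, so integrate with respect to v. Setting them equal: v^2 - 3*v = 0, i.e. v*(v - 3) = 0, so they meet at v = 0, 3.
For v in [0, 3], t = v^2 - 5*v + 4 is on the left; area = ∫[0,3] (-(v^2 - 3*v)) dv = 9/2.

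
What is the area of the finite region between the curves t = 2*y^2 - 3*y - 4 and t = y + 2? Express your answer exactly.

Both boundary curves give t as a function of y, so integrate with respect to y. Setting them equal: 2*y^2 - 4*y - 6 = 0, i.e. 2*(y - 3)*(y + 1) = 0, so they meet at y = -1, 3.
For y in [-1, 3], t = 2*y^2 - 3*y - 4 is on the left; area = ∫[-1,3] (-(2*y^2 - 4*y - 6)) dy = 64/3.

64/3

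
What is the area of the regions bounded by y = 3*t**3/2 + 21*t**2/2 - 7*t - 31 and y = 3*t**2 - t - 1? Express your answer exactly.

Set the curves equal: 3*t**3/2 + 21*t**2/2 - 7*t - 31 = 3*t**2 - t - 1, so 3*t**3/2 + 15*t**2/2 - 6*t - 30 = 0, which factors as 3*(t - 2)*(t + 2)*(t + 5)/2 = 0. The curves meet at t = -5, -2, 2.
On [-5, -2], y = 3*t**3/2 + 21*t**2/2 - 7*t - 31 is on top; that piece has area ∫[-5,-2] (3*t**3/2 + 15*t**2/2 - 6*t - 30) dt = 297/8.
On [-2, 2], y = 3*t**2 - t - 1 is on top; that piece has area ∫[-2,2] (-(3*t**3/2 + 15*t**2/2 - 6*t - 30)) dt = 80.
Total enclosed area = 297/8 + 80 = 937/8.

937/8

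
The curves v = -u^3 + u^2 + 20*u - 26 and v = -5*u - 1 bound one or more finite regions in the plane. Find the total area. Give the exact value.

Set the curves equal: -u^3 + u^2 + 20*u - 26 = -5*u - 1, so -u^3 + u^2 + 25*u - 25 = 0, which factors as -(u - 5)*(u - 1)*(u + 5) = 0. The curves meet at u = -5, 1, 5.
On [-5, 1], v = -5*u - 1 is on top; that piece has area ∫[-5,1] (-(-u^3 + u^2 + 25*u - 25)) du = 252.
On [1, 5], v = -u^3 + u^2 + 20*u - 26 is on top; that piece has area ∫[1,5] (-u^3 + u^2 + 25*u - 25) du = 256/3.
Total enclosed area = 252 + 256/3 = 1012/3.

1012/3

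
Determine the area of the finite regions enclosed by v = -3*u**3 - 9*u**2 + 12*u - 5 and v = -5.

393/4

Set the curves equal: -3*u**3 - 9*u**2 + 12*u - 5 = -5, so -3*u**3 - 9*u**2 + 12*u = 0, which factors as -3*u*(u - 1)*(u + 4) = 0. The curves meet at u = -4, 0, 1.
On [-4, 0], v = -5 is on top; that piece has area ∫[-4,0] (-(-3*u**3 - 9*u**2 + 12*u)) du = 96.
On [0, 1], v = -3*u**3 - 9*u**2 + 12*u - 5 is on top; that piece has area ∫[0,1] (-3*u**3 - 9*u**2 + 12*u) du = 9/4.
Total enclosed area = 96 + 9/4 = 393/4.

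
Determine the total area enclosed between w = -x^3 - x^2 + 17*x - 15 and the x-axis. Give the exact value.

568/3

The curve meets the x-axis where -x^3 - x^2 + 17*x - 15 = 0, i.e. -(x - 3)*(x - 1)*(x + 5) = 0, at x = -5, 1, 3.
On [-5, 1] the curve lies below the axis; ∫[-5,1] (-x^3 - x^2 + 17*x - 15) dx = -180, giving area 180.
On [1, 3] the curve lies above the axis; ∫[1,3] (-x^3 - x^2 + 17*x - 15) dx = 28/3, giving area 28/3.
Total area = 180 + 28/3 = 568/3.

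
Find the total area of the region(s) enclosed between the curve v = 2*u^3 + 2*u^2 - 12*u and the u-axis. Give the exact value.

The curve meets the u-axis where 2*u^3 + 2*u^2 - 12*u = 0, i.e. 2*u*(u - 2)*(u + 3) = 0, at u = -3, 0, 2.
On [-3, 0] the curve lies above the axis; ∫[-3,0] (2*u^3 + 2*u^2 - 12*u) du = 63/2, giving area 63/2.
On [0, 2] the curve lies below the axis; ∫[0,2] (2*u^3 + 2*u^2 - 12*u) du = -32/3, giving area 32/3.
Total area = 63/2 + 32/3 = 253/6.

253/6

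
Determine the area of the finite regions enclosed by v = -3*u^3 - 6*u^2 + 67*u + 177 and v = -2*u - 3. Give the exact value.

Set the curves equal: -3*u^3 - 6*u^2 + 67*u + 177 = -2*u - 3, so -3*u^3 - 6*u^2 + 69*u + 180 = 0, which factors as -3*(u - 5)*(u + 3)*(u + 4) = 0. The curves meet at u = -4, -3, 5.
On [-4, -3], v = -2*u - 3 is on top; that piece has area ∫[-4,-3] (-(-3*u^3 - 6*u^2 + 69*u + 180)) du = 17/4.
On [-3, 5], v = -3*u^3 - 6*u^2 + 67*u + 177 is on top; that piece has area ∫[-3,5] (-3*u^3 - 6*u^2 + 69*u + 180) du = 1280.
Total enclosed area = 17/4 + 1280 = 5137/4.

5137/4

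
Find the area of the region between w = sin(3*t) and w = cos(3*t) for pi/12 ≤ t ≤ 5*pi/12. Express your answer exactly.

2*sqrt(2)/3

On [pi/12, 5*pi/12], (sin(3*t)) - (cos(3*t)) = sin(3*t) - cos(3*t) is ≥ 0 throughout, so the area is a single integral of |sin(3*t) - cos(3*t)|.
∫[pi/12,5*pi/12] (sin(3*t) - cos(3*t)) dt = 2*sqrt(2)/3.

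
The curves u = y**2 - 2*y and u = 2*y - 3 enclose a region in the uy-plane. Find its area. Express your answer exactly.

4/3

Both boundary curves give u as a function of y, so integrate with respect to y. Setting them equal: y**2 - 4*y + 3 = 0, i.e. (y - 3)*(y - 1) = 0, so they meet at y = 1, 3.
For y in [1, 3], u = y**2 - 2*y is on the left; area = ∫[1,3] (-(y**2 - 4*y + 3)) dy = 4/3.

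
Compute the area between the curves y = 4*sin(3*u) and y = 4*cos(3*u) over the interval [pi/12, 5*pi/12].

8*sqrt(2)/3

On [pi/12, 5*pi/12], (4*sin(3*u)) - (4*cos(3*u)) = 4*sin(3*u) - 4*cos(3*u) is ≥ 0 throughout, so the area is a single integral of |4*sin(3*u) - 4*cos(3*u)|.
∫[pi/12,5*pi/12] (4*sin(3*u) - 4*cos(3*u)) du = 8*sqrt(2)/3.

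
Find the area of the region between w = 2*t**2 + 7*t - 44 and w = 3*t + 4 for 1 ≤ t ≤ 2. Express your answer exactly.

112/3

On [1, 2], (2*t**2 + 7*t - 44) - (3*t + 4) = 2*t**2 + 4*t - 48 is ≤ 0 throughout, so the area is a single integral of |2*t**2 + 4*t - 48|.
∫[1,2] (2*t**2 + 4*t - 48) dt = -112/3; the area of that piece is 112/3.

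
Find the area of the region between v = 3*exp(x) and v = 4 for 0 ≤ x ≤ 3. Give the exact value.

The difference (3*exp(x)) - (4) = 3*exp(x) - 4 changes sign at x = log(4/3) inside [0, 3], so split the integral there.
∫[0,log(4/3)] (3*exp(x) - 4) dx = log(81/256) + 1; the area of that piece is -1 + log(256/81).
∫[log(4/3),3] (3*exp(x) - 4) dx = -16 - 4*log(3) + 8*log(2) + 3*exp(3).
Total area = (-1 + log(256/81)) + (-16 - 4*log(3) + 8*log(2) + 3*exp(3)) = -17 - 8*log(3) + 16*log(2) + 3*exp(3).

-17 - 8*log(3) + 16*log(2) + 3*exp(3)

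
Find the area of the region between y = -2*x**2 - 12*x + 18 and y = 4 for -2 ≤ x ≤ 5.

The difference (-2*x**2 - 12*x + 18) - (4) = -2*x**2 - 12*x + 14 changes sign at x = 1 inside [-2, 5], so split the integral there.
∫[-2,1] (-2*x**2 - 12*x + 14) dx = 54.
∫[1,5] (-2*x**2 - 12*x + 14) dx = -512/3; the area of that piece is 512/3.
Total area = 54 + 512/3 = 674/3.

674/3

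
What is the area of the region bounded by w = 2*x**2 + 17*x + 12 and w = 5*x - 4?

Set the curves equal: 2*x**2 + 17*x + 12 = 5*x - 4, so 2*x**2 + 12*x + 16 = 0, which factors as 2*(x + 2)*(x + 4) = 0. The curves meet at x = -4, -2.
On [-4, -2], w = 5*x - 4 is on top; that piece has area ∫[-4,-2] (-(2*x**2 + 12*x + 16)) dx = 8/3.

8/3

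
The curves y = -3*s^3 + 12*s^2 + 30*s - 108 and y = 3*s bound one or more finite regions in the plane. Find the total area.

Set the curves equal: -3*s^3 + 12*s^2 + 30*s - 108 = 3*s, so -3*s^3 + 12*s^2 + 27*s - 108 = 0, which factors as -3*(s - 4)*(s - 3)*(s + 3) = 0. The curves meet at s = -3, 3, 4.
On [-3, 3], y = 3*s is on top; that piece has area ∫[-3,3] (-(-3*s^3 + 12*s^2 + 27*s - 108)) ds = 432.
On [3, 4], y = -3*s^3 + 12*s^2 + 30*s - 108 is on top; that piece has area ∫[3,4] (-3*s^3 + 12*s^2 + 27*s - 108) ds = 13/4.
Total enclosed area = 432 + 13/4 = 1741/4.

1741/4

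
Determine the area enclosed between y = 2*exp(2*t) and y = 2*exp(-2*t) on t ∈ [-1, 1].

The difference (2*exp(2*t)) - (2*exp(-2*t)) = 2*exp(2*t) - 2*exp(-2*t) changes sign at t = 0 inside [-1, 1], so split the integral there.
∫[-1,0] (2*exp(2*t) - 2*exp(-2*t)) dt = -exp(2) - exp(-2) + 2; the area of that piece is -2 + exp(-2) + exp(2).
∫[0,1] (2*exp(2*t) - 2*exp(-2*t)) dt = -2 + exp(-2) + exp(2).
Total area = (-2 + exp(-2) + exp(2)) + (-2 + exp(-2) + exp(2)) = -4 + 2*exp(-2) + 2*exp(2).

-4 + 2*exp(-2) + 2*exp(2)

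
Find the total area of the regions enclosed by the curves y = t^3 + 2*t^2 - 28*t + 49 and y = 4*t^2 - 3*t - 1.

2459/6

Set the curves equal: t^3 + 2*t^2 - 28*t + 49 = 4*t^2 - 3*t - 1, so t^3 - 2*t^2 - 25*t + 50 = 0, which factors as (t - 5)*(t - 2)*(t + 5) = 0. The curves meet at t = -5, 2, 5.
On [-5, 2], y = t^3 + 2*t^2 - 28*t + 49 is on top; that piece has area ∫[-5,2] (t^3 - 2*t^2 - 25*t + 50) dt = 4459/12.
On [2, 5], y = 4*t^2 - 3*t - 1 is on top; that piece has area ∫[2,5] (-(t^3 - 2*t^2 - 25*t + 50)) dt = 153/4.
Total enclosed area = 4459/12 + 153/4 = 2459/6.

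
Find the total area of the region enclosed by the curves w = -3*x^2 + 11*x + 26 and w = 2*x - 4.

Set the curves equal: -3*x^2 + 11*x + 26 = 2*x - 4, so -3*x^2 + 9*x + 30 = 0, which factors as -3*(x - 5)*(x + 2) = 0. The curves meet at x = -2, 5.
On [-2, 5], w = -3*x^2 + 11*x + 26 is on top; that piece has area ∫[-2,5] (-3*x^2 + 9*x + 30) dx = 343/2.

343/2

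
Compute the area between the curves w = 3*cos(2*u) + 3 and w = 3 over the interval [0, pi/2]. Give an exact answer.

3

The difference (3*cos(2*u) + 3) - (3) = 3*cos(2*u) changes sign at u = pi/4 inside [0, pi/2], so split the integral there.
∫[0,pi/4] (3*cos(2*u)) du = 3/2.
∫[pi/4,pi/2] (3*cos(2*u)) du = -3/2; the area of that piece is 3/2.
Total area = 3/2 + 3/2 = 3.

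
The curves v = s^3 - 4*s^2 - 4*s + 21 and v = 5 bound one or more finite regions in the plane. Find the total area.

Set the curves equal: s^3 - 4*s^2 - 4*s + 21 = 5, so s^3 - 4*s^2 - 4*s + 16 = 0, which factors as (s - 4)*(s - 2)*(s + 2) = 0. The curves meet at s = -2, 2, 4.
On [-2, 2], v = s^3 - 4*s^2 - 4*s + 21 is on top; that piece has area ∫[-2,2] (s^3 - 4*s^2 - 4*s + 16) ds = 128/3.
On [2, 4], v = 5 is on top; that piece has area ∫[2,4] (-(s^3 - 4*s^2 - 4*s + 16)) ds = 20/3.
Total enclosed area = 128/3 + 20/3 = 148/3.

148/3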